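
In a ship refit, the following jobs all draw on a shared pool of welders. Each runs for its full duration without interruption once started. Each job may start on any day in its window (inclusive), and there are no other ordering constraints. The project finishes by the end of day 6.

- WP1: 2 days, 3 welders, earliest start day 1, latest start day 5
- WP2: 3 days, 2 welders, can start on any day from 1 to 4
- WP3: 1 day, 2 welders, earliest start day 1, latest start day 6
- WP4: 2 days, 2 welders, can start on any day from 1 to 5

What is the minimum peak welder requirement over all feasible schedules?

4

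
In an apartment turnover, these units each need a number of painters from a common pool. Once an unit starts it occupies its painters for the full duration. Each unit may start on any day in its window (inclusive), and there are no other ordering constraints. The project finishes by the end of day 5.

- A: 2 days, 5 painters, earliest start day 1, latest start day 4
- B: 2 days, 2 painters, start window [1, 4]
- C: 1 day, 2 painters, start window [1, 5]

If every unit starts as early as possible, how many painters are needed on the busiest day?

Early-start schedule: A@1, B@1, C@1.
Load per day: day 1: 9, day 2: 7, day 3: 0, day 4: 0, day 5: 0.
Peak is 9.

9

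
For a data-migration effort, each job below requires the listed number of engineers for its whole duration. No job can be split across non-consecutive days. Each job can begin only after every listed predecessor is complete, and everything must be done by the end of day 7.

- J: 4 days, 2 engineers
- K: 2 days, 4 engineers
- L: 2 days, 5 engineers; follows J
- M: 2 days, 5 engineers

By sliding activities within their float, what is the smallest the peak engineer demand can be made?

7

Early-start (J@1, K@1, L@5, M@1) gives peak 11: d1:11  d2:11  d3:2  d4:2  d5:5  d6:5  d7:0.
Shift M→3.
Schedule J@1, K@1, L@5, M@3: d1:6  d2:6  d3:7  d4:7  d5:5  d6:5  d7:0 — peak 7.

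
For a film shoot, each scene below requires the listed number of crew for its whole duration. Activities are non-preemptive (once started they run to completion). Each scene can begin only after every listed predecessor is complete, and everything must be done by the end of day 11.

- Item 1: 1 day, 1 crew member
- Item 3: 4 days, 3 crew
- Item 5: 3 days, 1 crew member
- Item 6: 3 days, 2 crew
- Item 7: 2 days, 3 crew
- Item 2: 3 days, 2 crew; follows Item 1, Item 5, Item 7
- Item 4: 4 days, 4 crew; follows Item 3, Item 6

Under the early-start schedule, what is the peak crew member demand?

Early-start schedule: Item 1@1, Item 3@1, Item 5@1, Item 6@1, Item 7@1, Item 2@4, Item 4@5.
Load per day: day 1: 10, day 2: 9, day 3: 6, day 4: 5, day 5: 6, day 6: 6, day 7: 4, day 8: 4, day 9: 0, day 10: 0, day 11: 0.
Peak is 10.

10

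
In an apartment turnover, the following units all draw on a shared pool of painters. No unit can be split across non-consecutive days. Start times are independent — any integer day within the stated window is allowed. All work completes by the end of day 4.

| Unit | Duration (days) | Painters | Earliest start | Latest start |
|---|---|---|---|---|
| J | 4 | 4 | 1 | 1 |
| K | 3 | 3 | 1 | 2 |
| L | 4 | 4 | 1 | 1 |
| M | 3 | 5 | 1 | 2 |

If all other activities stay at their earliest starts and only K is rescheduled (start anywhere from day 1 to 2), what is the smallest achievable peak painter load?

16

K@1: d1:16  d2:16  d3:16  d4:8 → peak 16
K@2: d1:13  d2:16  d3:16  d4:11 → peak 16
Best is K@1, peak 16.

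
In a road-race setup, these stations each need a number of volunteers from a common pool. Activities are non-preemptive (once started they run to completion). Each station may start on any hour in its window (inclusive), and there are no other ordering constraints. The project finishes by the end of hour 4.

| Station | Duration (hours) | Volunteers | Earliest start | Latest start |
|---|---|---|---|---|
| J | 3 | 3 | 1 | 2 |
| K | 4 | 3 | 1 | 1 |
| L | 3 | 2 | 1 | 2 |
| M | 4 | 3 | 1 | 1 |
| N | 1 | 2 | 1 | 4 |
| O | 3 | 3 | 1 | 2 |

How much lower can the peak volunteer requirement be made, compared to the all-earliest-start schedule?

Early-start peak: h1:16  h2:14  h3:14  h4:6 ⇒ 16.
Leveled (J@1, K@1, L@1, M@1, N@1, O@2): h1:13  h2:14  h3:14  h4:9 ⇒ 14.
Reduction 16 − 14 = 2.

2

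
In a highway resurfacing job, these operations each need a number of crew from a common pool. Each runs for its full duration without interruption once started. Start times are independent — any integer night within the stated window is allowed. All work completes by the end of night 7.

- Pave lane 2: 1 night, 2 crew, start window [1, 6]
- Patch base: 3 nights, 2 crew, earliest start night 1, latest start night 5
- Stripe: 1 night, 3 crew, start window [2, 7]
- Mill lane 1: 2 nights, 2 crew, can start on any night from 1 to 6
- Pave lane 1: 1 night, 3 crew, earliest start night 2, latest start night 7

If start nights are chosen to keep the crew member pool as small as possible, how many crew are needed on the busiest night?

Early-start (Pave lane 2@1, Patch base@1, Stripe@2, Mill lane 1@1, Pave lane 1@2) gives peak 10: n1:6  n2:10  n3:2  n4:0  n5:0  n6:0  n7:0.
Shift Stripe→4, Mill lane 1→2, Pave lane 1→5.
Schedule Pave lane 2@1, Patch base@1, Stripe@4, Mill lane 1@2, Pave lane 1@5: n1:4  n2:4  n3:4  n4:3  n5:3  n6:0  n7:0 — peak 4.

4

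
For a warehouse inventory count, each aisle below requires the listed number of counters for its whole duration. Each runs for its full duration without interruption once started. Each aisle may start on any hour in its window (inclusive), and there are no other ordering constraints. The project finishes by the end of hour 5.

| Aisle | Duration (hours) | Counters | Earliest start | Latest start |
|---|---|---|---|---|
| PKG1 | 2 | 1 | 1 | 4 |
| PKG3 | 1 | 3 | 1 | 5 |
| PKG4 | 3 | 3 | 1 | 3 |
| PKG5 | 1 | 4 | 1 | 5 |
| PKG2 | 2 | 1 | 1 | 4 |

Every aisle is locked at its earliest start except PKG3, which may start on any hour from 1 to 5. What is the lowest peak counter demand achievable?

PKG3@1: h1:12  h2:5  h3:3  h4:0  h5:0 → peak 12
PKG3@2: h1:9  h2:8  h3:3  h4:0  h5:0 → peak 9
PKG3@3: h1:9  h2:5  h3:6  h4:0  h5:0 → peak 9
PKG3@4: h1:9  h2:5  h3:3  h4:3  h5:0 → peak 9
PKG3@5: h1:9  h2:5  h3:3  h4:0  h5:3 → peak 9
Best is PKG3@2, peak 9.

9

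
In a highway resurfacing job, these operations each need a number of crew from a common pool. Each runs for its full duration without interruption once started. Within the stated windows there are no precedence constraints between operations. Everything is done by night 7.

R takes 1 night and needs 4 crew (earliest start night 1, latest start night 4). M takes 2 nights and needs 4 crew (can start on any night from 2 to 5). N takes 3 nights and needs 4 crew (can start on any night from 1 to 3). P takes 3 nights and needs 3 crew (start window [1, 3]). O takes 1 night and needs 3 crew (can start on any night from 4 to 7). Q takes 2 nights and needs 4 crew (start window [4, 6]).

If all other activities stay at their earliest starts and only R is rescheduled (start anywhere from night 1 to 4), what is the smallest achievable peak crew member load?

R@1: n1:11  n2:11  n3:11  n4:7  n5:4  n6:0  n7:0 → peak 11
R@2: n1:7  n2:15  n3:11  n4:7  n5:4  n6:0  n7:0 → peak 15
R@3: n1:7  n2:11  n3:15  n4:7  n5:4  n6:0  n7:0 → peak 15
R@4: n1:7  n2:11  n3:11  n4:11  n5:4  n6:0  n7:0 → peak 11
Best is R@1, peak 11.

11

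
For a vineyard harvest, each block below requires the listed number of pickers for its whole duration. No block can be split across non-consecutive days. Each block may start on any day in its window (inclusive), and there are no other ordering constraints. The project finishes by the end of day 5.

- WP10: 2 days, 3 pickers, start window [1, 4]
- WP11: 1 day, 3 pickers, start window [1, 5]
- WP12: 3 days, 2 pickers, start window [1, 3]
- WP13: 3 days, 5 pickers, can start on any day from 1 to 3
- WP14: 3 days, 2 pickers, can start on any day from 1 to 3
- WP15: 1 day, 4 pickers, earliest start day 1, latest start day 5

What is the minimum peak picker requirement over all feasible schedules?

9

Early-start (WP10@1, WP11@1, WP12@1, WP13@1, WP14@1, WP15@1) gives peak 19: d1:19  d2:12  d3:9  d4:0  d5:0.
Shift WP13→3, WP14→2, WP15→5.
Schedule WP10@1, WP11@1, WP12@1, WP13@3, WP14@2, WP15@5: d1:8  d2:7  d3:9  d4:7  d5:9 — peak 9.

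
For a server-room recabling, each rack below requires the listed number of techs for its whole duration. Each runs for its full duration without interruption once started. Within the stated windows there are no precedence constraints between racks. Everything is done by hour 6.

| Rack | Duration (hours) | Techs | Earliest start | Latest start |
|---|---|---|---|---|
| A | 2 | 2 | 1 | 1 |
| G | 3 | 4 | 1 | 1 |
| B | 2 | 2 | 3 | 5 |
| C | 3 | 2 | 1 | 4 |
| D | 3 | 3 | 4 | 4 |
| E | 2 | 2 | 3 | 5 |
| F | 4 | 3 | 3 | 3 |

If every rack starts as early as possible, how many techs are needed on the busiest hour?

Early-start schedule: A@1, G@1, B@3, C@1, D@4, E@3, F@3.
Load per hour: hour 1: 8, hour 2: 8, hour 3: 13, hour 4: 10, hour 5: 6, hour 6: 6.
Peak is 13.

13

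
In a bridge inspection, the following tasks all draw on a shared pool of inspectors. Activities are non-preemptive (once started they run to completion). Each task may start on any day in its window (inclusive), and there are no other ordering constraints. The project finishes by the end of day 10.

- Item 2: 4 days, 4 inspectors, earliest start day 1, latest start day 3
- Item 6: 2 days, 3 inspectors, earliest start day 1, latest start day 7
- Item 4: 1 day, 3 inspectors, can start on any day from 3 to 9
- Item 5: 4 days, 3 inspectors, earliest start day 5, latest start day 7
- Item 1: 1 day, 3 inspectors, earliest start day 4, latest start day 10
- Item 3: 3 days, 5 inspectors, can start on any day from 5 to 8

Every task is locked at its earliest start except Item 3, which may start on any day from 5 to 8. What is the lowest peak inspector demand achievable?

8

Item 3@5: d1:7  d2:7  d3:7  d4:7  d5:8  d6:8  d7:8  d8:3  d9:0  d10:0 → peak 8
Item 3@6: d1:7  d2:7  d3:7  d4:7  d5:3  d6:8  d7:8  d8:8  d9:0  d10:0 → peak 8
Item 3@7: d1:7  d2:7  d3:7  d4:7  d5:3  d6:3  d7:8  d8:8  d9:5  d10:0 → peak 8
Item 3@8: d1:7  d2:7  d3:7  d4:7  d5:3  d6:3  d7:3  d8:8  d9:5  d10:5 → peak 8
Best is Item 3@5, peak 8.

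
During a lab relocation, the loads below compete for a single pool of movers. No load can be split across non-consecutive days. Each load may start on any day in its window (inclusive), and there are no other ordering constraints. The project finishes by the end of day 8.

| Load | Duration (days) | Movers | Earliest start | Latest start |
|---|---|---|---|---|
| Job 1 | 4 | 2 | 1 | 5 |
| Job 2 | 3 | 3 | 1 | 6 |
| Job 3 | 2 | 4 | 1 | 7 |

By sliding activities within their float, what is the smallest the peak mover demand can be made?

5

Early-start (Job 1@1, Job 2@1, Job 3@1) gives peak 9: d1:9  d2:9  d3:5  d4:2  d5:0  d6:0  d7:0  d8:0.
Shift Job 3→5.
Schedule Job 1@1, Job 2@1, Job 3@5: d1:5  d2:5  d3:5  d4:2  d5:4  d6:4  d7:0  d8:0 — peak 5.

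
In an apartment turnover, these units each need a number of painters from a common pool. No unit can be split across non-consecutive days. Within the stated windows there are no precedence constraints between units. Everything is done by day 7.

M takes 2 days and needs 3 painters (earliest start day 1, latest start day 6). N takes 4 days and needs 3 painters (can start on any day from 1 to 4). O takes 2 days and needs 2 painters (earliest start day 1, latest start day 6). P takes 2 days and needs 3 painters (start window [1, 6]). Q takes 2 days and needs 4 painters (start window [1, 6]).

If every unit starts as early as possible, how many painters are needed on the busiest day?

Early-start schedule: M@1, N@1, O@1, P@1, Q@1.
Load per day: day 1: 15, day 2: 15, day 3: 3, day 4: 3, day 5: 0, day 6: 0, day 7: 0.
Peak is 15.

15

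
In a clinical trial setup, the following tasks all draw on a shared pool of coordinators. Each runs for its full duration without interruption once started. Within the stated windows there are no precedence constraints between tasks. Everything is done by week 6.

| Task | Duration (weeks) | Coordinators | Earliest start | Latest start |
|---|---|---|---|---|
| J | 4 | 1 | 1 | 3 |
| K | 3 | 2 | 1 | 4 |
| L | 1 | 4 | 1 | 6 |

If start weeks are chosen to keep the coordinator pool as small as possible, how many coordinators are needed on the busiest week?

4

Early-start (J@1, K@1, L@1) gives peak 7: w1:7  w2:3  w3:3  w4:1  w5:0  w6:0.
Shift L→5.
Schedule J@1, K@1, L@5: w1:3  w2:3  w3:3  w4:1  w5:4  w6:0 — peak 4.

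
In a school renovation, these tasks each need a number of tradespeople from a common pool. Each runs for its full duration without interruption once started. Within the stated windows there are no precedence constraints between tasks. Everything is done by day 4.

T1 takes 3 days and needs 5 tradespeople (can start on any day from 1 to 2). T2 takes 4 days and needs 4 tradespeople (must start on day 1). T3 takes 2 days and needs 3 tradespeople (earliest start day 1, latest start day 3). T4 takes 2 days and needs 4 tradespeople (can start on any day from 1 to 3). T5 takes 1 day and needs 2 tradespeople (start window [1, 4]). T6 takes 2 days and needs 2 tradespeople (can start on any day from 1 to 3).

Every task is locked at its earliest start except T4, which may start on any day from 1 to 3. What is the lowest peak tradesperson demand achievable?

T4@1: d1:20  d2:18  d3:9  d4:4 → peak 20
T4@2: d1:16  d2:18  d3:13  d4:4 → peak 18
T4@3: d1:16  d2:14  d3:13  d4:8 → peak 16
Best is T4@3, peak 16.

16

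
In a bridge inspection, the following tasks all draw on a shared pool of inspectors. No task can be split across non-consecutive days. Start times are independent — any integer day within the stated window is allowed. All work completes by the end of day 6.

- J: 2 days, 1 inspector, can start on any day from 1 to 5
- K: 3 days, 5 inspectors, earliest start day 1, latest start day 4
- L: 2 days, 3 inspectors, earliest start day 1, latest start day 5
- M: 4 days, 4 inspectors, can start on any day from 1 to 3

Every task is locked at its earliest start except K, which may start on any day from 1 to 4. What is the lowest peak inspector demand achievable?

9

K@1: d1:13  d2:13  d3:9  d4:4  d5:0  d6:0 → peak 13
K@2: d1:8  d2:13  d3:9  d4:9  d5:0  d6:0 → peak 13
K@3: d1:8  d2:8  d3:9  d4:9  d5:5  d6:0 → peak 9
K@4: d1:8  d2:8  d3:4  d4:9  d5:5  d6:5 → peak 9
Best is K@3, peak 9.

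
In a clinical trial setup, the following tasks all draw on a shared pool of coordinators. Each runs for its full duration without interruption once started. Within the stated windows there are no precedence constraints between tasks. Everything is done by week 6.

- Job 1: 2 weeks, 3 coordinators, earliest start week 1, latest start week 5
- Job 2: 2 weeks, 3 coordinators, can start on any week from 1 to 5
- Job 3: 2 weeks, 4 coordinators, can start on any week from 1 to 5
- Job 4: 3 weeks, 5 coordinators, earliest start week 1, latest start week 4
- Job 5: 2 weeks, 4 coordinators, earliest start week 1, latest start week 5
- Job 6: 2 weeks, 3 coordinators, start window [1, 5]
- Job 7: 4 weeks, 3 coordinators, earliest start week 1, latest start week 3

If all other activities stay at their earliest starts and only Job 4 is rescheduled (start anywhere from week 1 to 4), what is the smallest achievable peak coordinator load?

Job 4@1: w1:25  w2:25  w3:8  w4:3  w5:0  w6:0 → peak 25
Job 4@2: w1:20  w2:25  w3:8  w4:8  w5:0  w6:0 → peak 25
Job 4@3: w1:20  w2:20  w3:8  w4:8  w5:5  w6:0 → peak 20
Job 4@4: w1:20  w2:20  w3:3  w4:8  w5:5  w6:5 → peak 20
Best is Job 4@3, peak 20.

20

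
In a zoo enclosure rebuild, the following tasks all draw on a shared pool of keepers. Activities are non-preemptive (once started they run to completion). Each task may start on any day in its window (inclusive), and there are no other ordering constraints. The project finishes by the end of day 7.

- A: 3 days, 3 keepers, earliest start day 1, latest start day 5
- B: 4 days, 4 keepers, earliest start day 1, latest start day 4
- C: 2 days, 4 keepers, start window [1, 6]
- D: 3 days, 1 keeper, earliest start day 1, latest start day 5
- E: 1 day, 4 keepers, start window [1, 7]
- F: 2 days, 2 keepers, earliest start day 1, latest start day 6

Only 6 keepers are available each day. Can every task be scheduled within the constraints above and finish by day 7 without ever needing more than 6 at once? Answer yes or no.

no

Total keeper-days = 44; over 7 days the average is 44/7 > 6, so some day must exceed 6.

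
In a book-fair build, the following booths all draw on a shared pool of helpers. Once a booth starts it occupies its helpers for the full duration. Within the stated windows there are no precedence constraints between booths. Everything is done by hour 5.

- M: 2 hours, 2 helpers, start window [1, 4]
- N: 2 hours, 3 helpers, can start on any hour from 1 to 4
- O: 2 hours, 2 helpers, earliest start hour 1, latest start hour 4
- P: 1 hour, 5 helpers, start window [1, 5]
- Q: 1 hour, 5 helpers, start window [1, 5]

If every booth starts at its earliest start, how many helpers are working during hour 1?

17

At early start, hour 1 has: M, N, O, P, Q.
Demand: 2 + 3 + 2 + 5 + 5 = 17.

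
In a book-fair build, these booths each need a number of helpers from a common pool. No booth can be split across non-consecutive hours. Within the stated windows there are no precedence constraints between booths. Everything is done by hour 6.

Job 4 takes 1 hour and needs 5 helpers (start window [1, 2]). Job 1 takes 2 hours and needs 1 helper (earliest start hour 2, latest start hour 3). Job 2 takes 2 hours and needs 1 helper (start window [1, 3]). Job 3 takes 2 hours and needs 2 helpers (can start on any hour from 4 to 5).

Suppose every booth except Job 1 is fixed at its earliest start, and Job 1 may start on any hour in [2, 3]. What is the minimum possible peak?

6

Job 1@2: h1:6  h2:2  h3:1  h4:2  h5:2  h6:0 → peak 6
Job 1@3: h1:6  h2:1  h3:1  h4:3  h5:2  h6:0 → peak 6
Best is Job 1@2, peak 6.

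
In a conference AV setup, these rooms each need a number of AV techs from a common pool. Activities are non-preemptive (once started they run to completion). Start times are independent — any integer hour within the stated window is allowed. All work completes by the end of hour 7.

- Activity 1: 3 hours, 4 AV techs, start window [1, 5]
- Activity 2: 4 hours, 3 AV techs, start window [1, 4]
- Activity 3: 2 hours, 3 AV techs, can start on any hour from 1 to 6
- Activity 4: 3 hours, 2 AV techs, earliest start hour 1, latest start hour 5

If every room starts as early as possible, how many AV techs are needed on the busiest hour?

12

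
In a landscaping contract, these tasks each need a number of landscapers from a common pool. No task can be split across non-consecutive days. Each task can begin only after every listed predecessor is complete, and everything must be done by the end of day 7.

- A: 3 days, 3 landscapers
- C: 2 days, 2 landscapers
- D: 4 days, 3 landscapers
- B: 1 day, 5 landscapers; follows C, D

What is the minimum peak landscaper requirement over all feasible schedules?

Early-start (A@1, C@1, D@1, B@5) gives peak 8: d1:8  d2:8  d3:6  d4:3  d5:5  d6:0  d7:0.
Shift D→3, B→7.
Schedule A@1, C@1, D@3, B@7: d1:5  d2:5  d3:6  d4:3  d5:3  d6:3  d7:5 — peak 6.

6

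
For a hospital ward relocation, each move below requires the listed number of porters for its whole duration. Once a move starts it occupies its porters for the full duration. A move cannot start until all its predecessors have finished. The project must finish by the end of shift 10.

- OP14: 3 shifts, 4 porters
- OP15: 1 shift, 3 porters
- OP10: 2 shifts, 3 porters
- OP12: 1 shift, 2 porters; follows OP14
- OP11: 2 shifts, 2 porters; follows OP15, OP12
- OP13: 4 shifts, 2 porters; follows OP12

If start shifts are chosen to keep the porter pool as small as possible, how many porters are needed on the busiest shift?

5

Early-start (OP14@1, OP15@1, OP10@1, OP12@4, OP11@5, OP13@5) gives peak 10: s1:10  s2:7  s3:4  s4:2  s5:4  s6:4  s7:2  s8:2  s9:0  s10:0.
Shift OP15→4, OP10→5, OP13→7.
Schedule OP14@1, OP15@4, OP10@5, OP12@4, OP11@5, OP13@7: s1:4  s2:4  s3:4  s4:5  s5:5  s6:5  s7:2  s8:2  s9:2  s10:2 — peak 5.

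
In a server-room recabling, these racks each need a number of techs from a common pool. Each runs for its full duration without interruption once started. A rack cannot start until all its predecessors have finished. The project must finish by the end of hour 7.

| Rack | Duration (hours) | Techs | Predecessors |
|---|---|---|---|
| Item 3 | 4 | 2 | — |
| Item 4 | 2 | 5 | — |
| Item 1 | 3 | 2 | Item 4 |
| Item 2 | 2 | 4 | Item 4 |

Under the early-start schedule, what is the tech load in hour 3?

8

At early start, hour 3 has: Item 3, Item 1, Item 2.
Demand: 2 + 2 + 4 = 8.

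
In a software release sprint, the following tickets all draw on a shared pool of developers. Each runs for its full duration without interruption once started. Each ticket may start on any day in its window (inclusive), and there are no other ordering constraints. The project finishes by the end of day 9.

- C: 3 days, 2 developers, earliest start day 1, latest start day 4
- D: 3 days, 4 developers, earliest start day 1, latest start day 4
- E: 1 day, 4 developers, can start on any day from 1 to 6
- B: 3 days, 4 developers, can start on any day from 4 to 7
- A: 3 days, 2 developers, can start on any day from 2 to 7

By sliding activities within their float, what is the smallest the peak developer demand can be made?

Early-start (C@1, D@1, E@1, B@4, A@2) gives peak 10: d1:10  d2:8  d3:8  d4:6  d5:4  d6:4  d7:0  d8:0  d9:0.
Shift E→4, B→5, A→4.
Schedule C@1, D@1, E@4, B@5, A@4: d1:6  d2:6  d3:6  d4:6  d5:6  d6:6  d7:4  d8:0  d9:0 — peak 6.

6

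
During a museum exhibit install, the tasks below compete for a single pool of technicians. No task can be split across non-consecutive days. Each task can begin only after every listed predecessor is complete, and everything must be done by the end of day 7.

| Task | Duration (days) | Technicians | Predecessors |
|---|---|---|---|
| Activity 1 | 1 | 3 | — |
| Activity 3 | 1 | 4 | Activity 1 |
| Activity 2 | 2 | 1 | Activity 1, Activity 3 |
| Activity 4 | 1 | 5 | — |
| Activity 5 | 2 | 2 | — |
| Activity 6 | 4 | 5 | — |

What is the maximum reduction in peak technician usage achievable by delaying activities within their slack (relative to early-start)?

9

Early-start peak: d1:15  d2:11  d3:6  d4:6  d5:0  d6:0  d7:0 ⇒ 15.
Leveled (Activity 1@1, Activity 3@2, Activity 2@3, Activity 4@3, Activity 5@1, Activity 6@4): d1:5  d2:6  d3:6  d4:6  d5:5  d6:5  d7:5 ⇒ 6.
Reduction 15 − 6 = 9.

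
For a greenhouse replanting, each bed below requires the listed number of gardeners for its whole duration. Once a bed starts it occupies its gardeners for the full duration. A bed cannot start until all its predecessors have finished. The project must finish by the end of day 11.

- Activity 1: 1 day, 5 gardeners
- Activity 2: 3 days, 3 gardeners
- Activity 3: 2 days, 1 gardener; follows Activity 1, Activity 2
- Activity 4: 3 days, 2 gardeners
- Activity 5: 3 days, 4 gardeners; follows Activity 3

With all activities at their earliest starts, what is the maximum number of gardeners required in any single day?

10

Early-start schedule: Activity 1@1, Activity 2@1, Activity 3@4, Activity 4@1, Activity 5@6.
Load per day: day 1: 10, day 2: 5, day 3: 5, day 4: 1, day 5: 1, day 6: 4, day 7: 4, day 8: 4, day 9: 0, day 10: 0, day 11: 0.
Peak is 10.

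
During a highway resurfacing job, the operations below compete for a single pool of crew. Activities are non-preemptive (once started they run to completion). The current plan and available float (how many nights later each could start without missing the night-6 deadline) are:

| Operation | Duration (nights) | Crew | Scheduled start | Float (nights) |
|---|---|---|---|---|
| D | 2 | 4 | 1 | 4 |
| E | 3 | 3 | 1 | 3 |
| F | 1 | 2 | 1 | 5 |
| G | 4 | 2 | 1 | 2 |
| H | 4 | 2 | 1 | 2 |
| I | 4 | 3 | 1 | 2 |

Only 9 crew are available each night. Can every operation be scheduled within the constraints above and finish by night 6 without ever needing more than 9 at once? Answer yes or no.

no

The minimum achievable peak is 10; 9 < 10, so no feasible schedule stays within the cap.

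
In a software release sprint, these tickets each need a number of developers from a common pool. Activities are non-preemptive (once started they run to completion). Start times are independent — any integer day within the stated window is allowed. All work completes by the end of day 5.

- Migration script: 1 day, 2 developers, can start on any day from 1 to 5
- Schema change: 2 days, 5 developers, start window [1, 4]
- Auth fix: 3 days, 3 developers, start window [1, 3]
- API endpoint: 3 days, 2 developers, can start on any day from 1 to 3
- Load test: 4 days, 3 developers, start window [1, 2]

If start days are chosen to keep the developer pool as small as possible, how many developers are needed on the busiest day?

8

Early-start (Migration script@1, Schema change@1, Auth fix@1, API endpoint@1, Load test@1) gives peak 15: d1:15  d2:13  d3:8  d4:3  d5:0.
Shift Auth fix→3, API endpoint→3, Load test→2.
Schedule Migration script@1, Schema change@1, Auth fix@3, API endpoint@3, Load test@2: d1:7  d2:8  d3:8  d4:8  d5:8 — peak 8.
Total developer-days = 39 over 5 days ⇒ peak ≥ ⌈39/5⌉ = 8, so 8 is optimal.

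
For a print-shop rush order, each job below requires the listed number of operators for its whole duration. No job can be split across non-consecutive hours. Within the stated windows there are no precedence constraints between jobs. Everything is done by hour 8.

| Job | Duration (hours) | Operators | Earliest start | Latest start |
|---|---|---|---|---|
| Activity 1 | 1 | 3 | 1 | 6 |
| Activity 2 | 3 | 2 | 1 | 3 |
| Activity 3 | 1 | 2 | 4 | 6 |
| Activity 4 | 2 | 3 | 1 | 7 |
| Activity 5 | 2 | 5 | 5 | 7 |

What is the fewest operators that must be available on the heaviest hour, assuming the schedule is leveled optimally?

5

Early-start (Activity 1@1, Activity 2@1, Activity 3@4, Activity 4@1, Activity 5@5) gives peak 8: h1:8  h2:5  h3:2  h4:2  h5:5  h6:5  h7:0  h8:0.
Shift Activity 4→2.
Schedule Activity 1@1, Activity 2@1, Activity 3@4, Activity 4@2, Activity 5@5: h1:5  h2:5  h3:5  h4:2  h5:5  h6:5  h7:0  h8:0 — peak 5.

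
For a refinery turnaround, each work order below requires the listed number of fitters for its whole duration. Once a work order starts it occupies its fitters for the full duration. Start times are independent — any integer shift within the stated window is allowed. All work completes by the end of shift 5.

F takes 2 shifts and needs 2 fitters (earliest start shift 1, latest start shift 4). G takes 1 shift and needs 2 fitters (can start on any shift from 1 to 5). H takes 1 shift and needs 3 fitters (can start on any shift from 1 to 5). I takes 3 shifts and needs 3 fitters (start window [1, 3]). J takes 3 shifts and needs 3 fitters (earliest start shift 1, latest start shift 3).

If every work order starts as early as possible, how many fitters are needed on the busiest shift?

13

Early-start schedule: F@1, G@1, H@1, I@1, J@1.
Load per shift: shift 1: 13, shift 2: 8, shift 3: 6, shift 4: 0, shift 5: 0.
Peak is 13.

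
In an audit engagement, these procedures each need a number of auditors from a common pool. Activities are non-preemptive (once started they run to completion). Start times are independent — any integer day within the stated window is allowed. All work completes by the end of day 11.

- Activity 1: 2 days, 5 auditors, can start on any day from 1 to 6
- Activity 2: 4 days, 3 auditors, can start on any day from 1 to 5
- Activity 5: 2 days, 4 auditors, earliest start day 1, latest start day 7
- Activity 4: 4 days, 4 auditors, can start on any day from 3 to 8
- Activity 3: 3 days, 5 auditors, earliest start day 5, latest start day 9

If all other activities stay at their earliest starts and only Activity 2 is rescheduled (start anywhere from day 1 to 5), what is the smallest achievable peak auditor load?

Activity 2@1: d1:12  d2:12  d3:7  d4:7  d5:9  d6:9  d7:5  d8:0  d9:0  d10:0  d11:0 → peak 12
Activity 2@2: d1:9  d2:12  d3:7  d4:7  d5:12  d6:9  d7:5  d8:0  d9:0  d10:0  d11:0 → peak 12
Activity 2@3: d1:9  d2:9  d3:7  d4:7  d5:12  d6:12  d7:5  d8:0  d9:0  d10:0  d11:0 → peak 12
Activity 2@4: d1:9  d2:9  d3:4  d4:7  d5:12  d6:12  d7:8  d8:0  d9:0  d10:0  d11:0 → peak 12
Activity 2@5: d1:9  d2:9  d3:4  d4:4  d5:12  d6:12  d7:8  d8:3  d9:0  d10:0  d11:0 → peak 12
Best is Activity 2@1, peak 12.

12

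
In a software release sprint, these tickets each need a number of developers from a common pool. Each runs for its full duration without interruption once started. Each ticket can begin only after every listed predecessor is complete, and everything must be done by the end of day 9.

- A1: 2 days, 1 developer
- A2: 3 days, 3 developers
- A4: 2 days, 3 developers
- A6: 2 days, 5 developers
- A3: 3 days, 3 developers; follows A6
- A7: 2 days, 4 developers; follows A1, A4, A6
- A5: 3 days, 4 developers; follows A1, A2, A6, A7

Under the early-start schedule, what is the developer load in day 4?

At early start, day 4 has: A3, A7.
Demand: 3 + 4 = 7.

7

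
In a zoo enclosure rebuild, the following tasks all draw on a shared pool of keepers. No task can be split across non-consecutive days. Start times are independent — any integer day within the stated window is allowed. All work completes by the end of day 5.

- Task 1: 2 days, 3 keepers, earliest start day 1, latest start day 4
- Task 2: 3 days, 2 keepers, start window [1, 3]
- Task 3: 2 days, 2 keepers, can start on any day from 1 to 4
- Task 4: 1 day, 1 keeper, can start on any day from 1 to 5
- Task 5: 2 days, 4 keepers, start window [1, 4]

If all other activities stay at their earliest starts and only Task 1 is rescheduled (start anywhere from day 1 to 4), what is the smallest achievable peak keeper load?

9

Task 1@1: d1:12  d2:11  d3:2  d4:0  d5:0 → peak 12
Task 1@2: d1:9  d2:11  d3:5  d4:0  d5:0 → peak 11
Task 1@3: d1:9  d2:8  d3:5  d4:3  d5:0 → peak 9
Task 1@4: d1:9  d2:8  d3:2  d4:3  d5:3 → peak 9
Best is Task 1@3, peak 9.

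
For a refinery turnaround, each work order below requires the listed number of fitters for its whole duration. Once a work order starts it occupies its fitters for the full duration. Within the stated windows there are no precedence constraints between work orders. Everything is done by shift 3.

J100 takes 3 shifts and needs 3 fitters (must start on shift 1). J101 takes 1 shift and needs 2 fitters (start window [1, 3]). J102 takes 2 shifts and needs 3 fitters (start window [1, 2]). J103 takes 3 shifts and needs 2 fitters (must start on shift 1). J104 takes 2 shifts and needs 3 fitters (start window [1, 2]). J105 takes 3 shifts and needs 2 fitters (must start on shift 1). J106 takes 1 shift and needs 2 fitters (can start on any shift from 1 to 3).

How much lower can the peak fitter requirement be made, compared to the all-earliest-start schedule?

Early-start peak: s1:17  s2:13  s3:7 ⇒ 17.
Leveled (J100@1, J101@1, J102@1, J103@1, J104@2, J105@1, J106@3): s1:12  s2:13  s3:12 ⇒ 13.
Reduction 17 − 13 = 4.

4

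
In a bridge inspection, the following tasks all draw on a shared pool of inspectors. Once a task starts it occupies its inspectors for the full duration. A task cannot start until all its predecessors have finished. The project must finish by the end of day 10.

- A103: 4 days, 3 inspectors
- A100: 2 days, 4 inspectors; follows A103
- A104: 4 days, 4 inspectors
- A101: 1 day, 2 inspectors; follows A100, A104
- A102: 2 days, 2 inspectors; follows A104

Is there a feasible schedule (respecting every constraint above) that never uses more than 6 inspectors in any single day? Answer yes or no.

no

The minimum achievable peak is 7; 6 < 7, so no feasible schedule stays within the cap.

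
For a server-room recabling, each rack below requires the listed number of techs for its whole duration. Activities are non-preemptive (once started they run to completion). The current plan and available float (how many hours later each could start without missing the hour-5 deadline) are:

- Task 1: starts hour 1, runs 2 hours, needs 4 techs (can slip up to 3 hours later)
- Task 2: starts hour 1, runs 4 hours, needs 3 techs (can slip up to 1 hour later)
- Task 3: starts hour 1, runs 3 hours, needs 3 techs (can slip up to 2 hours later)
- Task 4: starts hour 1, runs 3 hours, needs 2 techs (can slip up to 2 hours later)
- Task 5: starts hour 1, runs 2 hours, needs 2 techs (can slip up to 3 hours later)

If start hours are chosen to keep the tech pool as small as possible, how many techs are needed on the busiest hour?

9

Early-start (Task 1@1, Task 2@1, Task 3@1, Task 4@1, Task 5@1) gives peak 14: h1:14  h2:14  h3:8  h4:3  h5:0.
Shift Task 3→3, Task 5→4.
Schedule Task 1@1, Task 2@1, Task 3@3, Task 4@1, Task 5@4: h1:9  h2:9  h3:8  h4:8  h5:5 — peak 9.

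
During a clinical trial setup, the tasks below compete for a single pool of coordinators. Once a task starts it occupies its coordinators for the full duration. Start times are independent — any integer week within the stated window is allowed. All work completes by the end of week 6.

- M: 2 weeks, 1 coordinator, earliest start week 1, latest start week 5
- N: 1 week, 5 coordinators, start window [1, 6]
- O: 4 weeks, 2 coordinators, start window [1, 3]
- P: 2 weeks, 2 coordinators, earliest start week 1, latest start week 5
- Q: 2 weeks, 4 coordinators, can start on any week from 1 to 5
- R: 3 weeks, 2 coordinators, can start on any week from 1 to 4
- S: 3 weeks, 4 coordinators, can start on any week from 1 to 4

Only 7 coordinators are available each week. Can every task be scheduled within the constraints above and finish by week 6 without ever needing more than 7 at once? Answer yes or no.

Total coordinator-weeks = 45; over 6 weeks the average is 45/6 > 7, so some week must exceed 7.

no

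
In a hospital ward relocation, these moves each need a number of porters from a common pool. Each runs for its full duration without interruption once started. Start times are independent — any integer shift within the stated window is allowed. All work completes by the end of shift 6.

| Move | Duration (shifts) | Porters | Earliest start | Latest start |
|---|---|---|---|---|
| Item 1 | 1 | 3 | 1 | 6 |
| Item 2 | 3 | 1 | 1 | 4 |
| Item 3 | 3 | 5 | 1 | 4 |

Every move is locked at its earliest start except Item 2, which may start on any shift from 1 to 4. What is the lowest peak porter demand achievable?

8

Item 2@1: s1:9  s2:6  s3:6  s4:0  s5:0  s6:0 → peak 9
Item 2@2: s1:8  s2:6  s3:6  s4:1  s5:0  s6:0 → peak 8
Item 2@3: s1:8  s2:5  s3:6  s4:1  s5:1  s6:0 → peak 8
Item 2@4: s1:8  s2:5  s3:5  s4:1  s5:1  s6:1 → peak 8
Best is Item 2@2, peak 8.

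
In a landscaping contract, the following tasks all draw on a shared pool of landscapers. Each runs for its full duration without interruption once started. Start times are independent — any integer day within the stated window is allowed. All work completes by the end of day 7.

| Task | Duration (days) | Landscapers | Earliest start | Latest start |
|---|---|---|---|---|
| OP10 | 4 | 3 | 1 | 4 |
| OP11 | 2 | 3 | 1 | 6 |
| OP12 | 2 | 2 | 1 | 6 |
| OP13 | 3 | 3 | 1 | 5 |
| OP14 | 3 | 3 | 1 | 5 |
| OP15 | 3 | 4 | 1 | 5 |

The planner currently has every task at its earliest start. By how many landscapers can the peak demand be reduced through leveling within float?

Early-start peak: d1:18  d2:18  d3:13  d4:3  d5:0  d6:0  d7:0 ⇒ 18.
Leveled (OP10@1, OP11@1, OP12@3, OP13@1, OP14@4, OP15@5): d1:9  d2:9  d3:8  d4:8  d5:7  d6:7  d7:4 ⇒ 9.
Reduction 18 − 9 = 9.

9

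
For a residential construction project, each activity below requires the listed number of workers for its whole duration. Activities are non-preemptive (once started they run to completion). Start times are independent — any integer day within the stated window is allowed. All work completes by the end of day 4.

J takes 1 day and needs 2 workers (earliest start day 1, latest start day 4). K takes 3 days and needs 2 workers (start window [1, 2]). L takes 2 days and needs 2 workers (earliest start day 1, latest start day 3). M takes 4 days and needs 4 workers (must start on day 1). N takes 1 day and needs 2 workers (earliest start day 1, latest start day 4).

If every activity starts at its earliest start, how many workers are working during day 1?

12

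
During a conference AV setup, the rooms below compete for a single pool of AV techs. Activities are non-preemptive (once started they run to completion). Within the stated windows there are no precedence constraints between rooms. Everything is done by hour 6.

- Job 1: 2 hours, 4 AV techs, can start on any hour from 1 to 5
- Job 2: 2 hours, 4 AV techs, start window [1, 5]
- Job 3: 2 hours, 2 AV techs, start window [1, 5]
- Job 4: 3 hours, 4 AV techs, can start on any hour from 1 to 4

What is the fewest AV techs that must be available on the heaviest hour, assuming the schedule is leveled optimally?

8

Early-start (Job 1@1, Job 2@1, Job 3@1, Job 4@1) gives peak 14: h1:14  h2:14  h3:4  h4:0  h5:0  h6:0.
Shift Job 3→3, Job 4→3.
Schedule Job 1@1, Job 2@1, Job 3@3, Job 4@3: h1:8  h2:8  h3:6  h4:6  h5:4  h6:0 — peak 8.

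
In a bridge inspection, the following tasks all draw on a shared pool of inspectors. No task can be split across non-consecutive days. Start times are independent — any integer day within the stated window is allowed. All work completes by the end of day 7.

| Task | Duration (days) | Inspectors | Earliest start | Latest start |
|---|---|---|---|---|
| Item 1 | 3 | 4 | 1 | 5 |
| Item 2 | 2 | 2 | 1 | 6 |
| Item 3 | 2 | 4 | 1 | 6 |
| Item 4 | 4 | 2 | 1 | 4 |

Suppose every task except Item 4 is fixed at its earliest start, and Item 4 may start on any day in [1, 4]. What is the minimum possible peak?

10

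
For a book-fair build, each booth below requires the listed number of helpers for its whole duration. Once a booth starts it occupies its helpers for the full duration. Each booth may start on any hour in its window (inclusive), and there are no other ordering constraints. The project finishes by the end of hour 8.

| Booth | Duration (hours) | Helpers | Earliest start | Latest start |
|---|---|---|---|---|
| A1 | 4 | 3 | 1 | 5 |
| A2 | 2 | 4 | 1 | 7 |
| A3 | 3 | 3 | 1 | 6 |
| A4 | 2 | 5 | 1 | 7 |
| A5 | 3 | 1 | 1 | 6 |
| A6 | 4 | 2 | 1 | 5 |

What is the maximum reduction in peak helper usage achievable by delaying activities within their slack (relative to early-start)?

Early-start peak: h1:18  h2:18  h3:9  h4:5  h5:0  h6:0  h7:0  h8:0 ⇒ 18.
Leveled (A1@1, A2@1, A3@3, A4@6, A5@3, A6@5): h1:7  h2:7  h3:7  h4:7  h5:6  h6:7  h7:7  h8:2 ⇒ 7.
Reduction 18 − 7 = 11.

11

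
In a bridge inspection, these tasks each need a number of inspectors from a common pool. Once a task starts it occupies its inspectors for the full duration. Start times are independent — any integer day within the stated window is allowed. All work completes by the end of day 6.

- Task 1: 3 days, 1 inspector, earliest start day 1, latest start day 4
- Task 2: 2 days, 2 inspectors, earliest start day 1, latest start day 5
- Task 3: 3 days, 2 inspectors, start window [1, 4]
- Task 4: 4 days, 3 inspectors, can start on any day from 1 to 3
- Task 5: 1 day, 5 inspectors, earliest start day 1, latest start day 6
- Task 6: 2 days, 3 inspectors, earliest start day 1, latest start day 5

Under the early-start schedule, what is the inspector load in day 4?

At early start, day 4 has: Task 4.
Demand: 3 = 3.

3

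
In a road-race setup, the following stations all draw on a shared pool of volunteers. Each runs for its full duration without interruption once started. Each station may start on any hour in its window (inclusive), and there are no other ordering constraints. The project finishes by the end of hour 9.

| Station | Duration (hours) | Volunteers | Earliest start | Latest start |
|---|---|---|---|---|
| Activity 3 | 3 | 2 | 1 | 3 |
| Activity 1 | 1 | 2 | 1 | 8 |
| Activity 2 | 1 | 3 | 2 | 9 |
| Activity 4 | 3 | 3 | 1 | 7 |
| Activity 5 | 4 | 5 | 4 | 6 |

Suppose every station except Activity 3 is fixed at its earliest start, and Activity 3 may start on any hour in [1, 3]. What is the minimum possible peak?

7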